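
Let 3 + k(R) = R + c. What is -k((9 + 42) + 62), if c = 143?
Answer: -253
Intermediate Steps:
k(R) = 140 + R (k(R) = -3 + (R + 143) = -3 + (143 + R) = 140 + R)
-k((9 + 42) + 62) = -(140 + ((9 + 42) + 62)) = -(140 + (51 + 62)) = -(140 + 113) = -1*253 = -253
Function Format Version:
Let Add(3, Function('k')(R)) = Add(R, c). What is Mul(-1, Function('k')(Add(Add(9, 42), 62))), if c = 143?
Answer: -253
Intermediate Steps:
Function('k')(R) = Add(140, R) (Function('k')(R) = Add(-3, Add(R, 143)) = Add(-3, Add(143, R)) = Add(140, R))
Mul(-1, Function('k')(Add(Add(9, 42), 62))) = Mul(-1, Add(140, Add(Add(9, 42), 62))) = Mul(-1, Add(140, Add(51, 62))) = Mul(-1, Add(140, 113)) = Mul(-1, 253) = -253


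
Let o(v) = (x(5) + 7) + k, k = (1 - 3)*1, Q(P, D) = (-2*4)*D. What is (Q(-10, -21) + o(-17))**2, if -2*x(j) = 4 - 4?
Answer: 29929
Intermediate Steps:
x(j) = 0 (x(j) = -(4 - 4)/2 = -1/2*0 = 0)
Q(P, D) = -8*D
k = -2 (k = -2*1 = -2)
o(v) = 5 (o(v) = (0 + 7) - 2 = 7 - 2 = 5)
(Q(-10, -21) + o(-17))**2 = (-8*(-21) + 5)**2 = (168 + 5)**2 = 173**2 = 29929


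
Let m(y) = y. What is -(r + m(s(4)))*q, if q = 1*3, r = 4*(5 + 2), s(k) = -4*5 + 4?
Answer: -36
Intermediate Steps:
s(k) = -16 (s(k) = -20 + 4 = -16)
r = 28 (r = 4*7 = 28)
q = 3
-(r + m(s(4)))*q = -(28 - 16)*3 = -12*3 = -1*36 = -36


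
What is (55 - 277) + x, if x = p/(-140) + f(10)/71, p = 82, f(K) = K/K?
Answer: -1106181/4970 ≈ -222.57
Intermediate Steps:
f(K) = 1
x = -2841/4970 (x = 82/(-140) + 1/71 = 82*(-1/140) + 1*(1/71) = -41/70 + 1/71 = -2841/4970 ≈ -0.57163)
(55 - 277) + x = (55 - 277) - 2841/4970 = -222 - 2841/4970 = -1106181/4970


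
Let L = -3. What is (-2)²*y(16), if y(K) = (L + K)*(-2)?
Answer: -104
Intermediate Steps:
y(K) = 6 - 2*K (y(K) = (-3 + K)*(-2) = 6 - 2*K)
(-2)²*y(16) = (-2)²*(6 - 2*16) = 4*(6 - 32) = 4*(-26) = -104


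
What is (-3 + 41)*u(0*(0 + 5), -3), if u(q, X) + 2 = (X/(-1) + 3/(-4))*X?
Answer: -665/2 ≈ -332.50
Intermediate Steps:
u(q, X) = -2 + X*(-¾ - X) (u(q, X) = -2 + (X/(-1) + 3/(-4))*X = -2 + (X*(-1) + 3*(-¼))*X = -2 + (-X - ¾)*X = -2 + (-¾ - X)*X = -2 + X*(-¾ - X))
(-3 + 41)*u(0*(0 + 5), -3) = (-3 + 41)*(-2 - 1*(-3)² - ¾*(-3)) = 38*(-2 - 1*9 + 9/4) = 38*(-2 - 9 + 9/4) = 38*(-35/4) = -665/2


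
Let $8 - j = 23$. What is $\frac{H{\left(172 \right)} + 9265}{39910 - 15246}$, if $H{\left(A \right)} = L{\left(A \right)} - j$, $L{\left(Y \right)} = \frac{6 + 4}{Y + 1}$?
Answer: $\frac{802725}{2133436} \approx 0.37626$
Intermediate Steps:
$L{\left(Y \right)} = \frac{10}{1 + Y}$
$j = -15$ ($j = 8 - 23 = -15$)
$H{\left(A \right)} = 15 + \frac{10}{1 + A}$ ($H{\left(A \right)} = \frac{10}{1 + A} - -15 = \frac{10}{1 + A} + 15 = 15 + \frac{10}{1 + A}$)
$\frac{H{\left(172 \right)} + 9265}{39910 - 15246} = \frac{\frac{5 \left(5 + 3 \cdot 172\right)}{1 + 172} + 9265}{39910 - 15246} = \frac{\frac{5 \left(5 + 516\right)}{173} + 9265}{24664} = \left(5 \cdot \frac{1}{173} \cdot 521 + 9265\right) \frac{1}{24664} = \left(\frac{2605}{173} + 9265\right) \frac{1}{24664} = \frac{1605450}{173} \cdot \frac{1}{24664} = \frac{802725}{2133436}$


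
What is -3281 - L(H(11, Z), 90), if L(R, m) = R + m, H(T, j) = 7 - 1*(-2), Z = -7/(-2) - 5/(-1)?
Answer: -3380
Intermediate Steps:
Z = 17/2 (Z = -7*(-½) - 5*(-1) = 7/2 + 5 = 17/2 ≈ 8.5000)
H(T, j) = 9 (H(T, j) = 7 + 2 = 9)
-3281 - L(H(11, Z), 90) = -3281 - (9 + 90) = -3281 - 1*99 = -3281 - 99 = -3380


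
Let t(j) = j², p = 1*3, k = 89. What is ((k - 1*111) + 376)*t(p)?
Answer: 3186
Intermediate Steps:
p = 3
((k - 1*111) + 376)*t(p) = ((89 - 1*111) + 376)*3² = ((89 - 111) + 376)*9 = (-22 + 376)*9 = 354*9 = 3186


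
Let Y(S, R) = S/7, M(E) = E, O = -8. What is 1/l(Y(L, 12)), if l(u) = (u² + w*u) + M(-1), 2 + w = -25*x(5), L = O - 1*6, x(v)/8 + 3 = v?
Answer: 1/807 ≈ 0.0012392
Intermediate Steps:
x(v) = -24 + 8*v
L = -14 (L = -8 - 1*6 = -8 - 6 = -14)
w = -402 (w = -2 - 25*(-24 + 8*5) = -2 - 25*(-24 + 40) = -2 - 25*16 = -2 - 400 = -402)
Y(S, R) = S/7 (Y(S, R) = S*(⅐) = S/7)
l(u) = -1 + u² - 402*u (l(u) = (u² - 402*u) - 1 = -1 + u² - 402*u)
1/l(Y(L, 12)) = 1/(-1 + ((⅐)*(-14))² - 402*(-14)/7) = 1/(-1 + (-2)² - 402*(-2)) = 1/(-1 + 4 + 804) = 1/807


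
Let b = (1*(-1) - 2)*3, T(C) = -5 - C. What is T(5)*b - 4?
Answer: 86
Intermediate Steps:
b = -9 (b = (-1 - 2)*3 = -3*3 = -9)
T(5)*b - 4 = (-5 - 1*5)*(-9) - 4 = (-5 - 5)*(-9) - 4 = -10*(-9) - 4 = 90 - 4 = 86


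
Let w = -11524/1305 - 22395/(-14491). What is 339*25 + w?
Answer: 160130879816/18910755 ≈ 8467.7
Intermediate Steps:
w = -137768809/18910755 (w = -11524*1/1305 - 22395*(-1/14491) = -11524/1305 + 22395/14491 = -137768809/18910755 ≈ -7.2852)
339*25 + w = 339*25 - 137768809/18910755 = 8475 - 137768809/18910755 = 160130879816/18910755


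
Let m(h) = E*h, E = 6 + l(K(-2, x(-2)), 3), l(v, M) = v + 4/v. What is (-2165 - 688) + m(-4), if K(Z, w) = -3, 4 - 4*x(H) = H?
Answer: -8579/3 ≈ -2859.7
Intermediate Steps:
x(H) = 1 - H/4
E = 5/3 (E = 6 + (-3 + 4/(-3)) = 6 + (-3 + 4*(-⅓)) = 6 + (-3 - 4/3) = 6 - 13/3 = 5/3 ≈ 1.6667)
m(h) = 5*h/3
(-2165 - 688) + m(-4) = (-2165 - 688) + (5/3)*(-4) = -2853 - 20/3 = -8579/3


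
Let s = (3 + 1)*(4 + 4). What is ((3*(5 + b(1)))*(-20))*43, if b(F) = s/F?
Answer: -95460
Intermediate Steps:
s = 32 (s = 4*8 = 32)
b(F) = 32/F
((3*(5 + b(1)))*(-20))*43 = ((3*(5 + 32/1))*(-20))*43 = ((3*(5 + 32*1))*(-20))*43 = ((3*(5 + 32))*(-20))*43 = ((3*37)*(-20))*43 = (111*(-20))*43 = -2220*43 = -95460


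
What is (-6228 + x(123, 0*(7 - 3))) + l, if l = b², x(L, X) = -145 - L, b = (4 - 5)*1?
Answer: -6495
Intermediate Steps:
b = -1 (b = -1*1 = -1)
l = 1 (l = (-1)² = 1)
(-6228 + x(123, 0*(7 - 3))) + l = (-6228 + (-145 - 1*123)) + 1 = (-6228 + (-145 - 123)) + 1 = (-6228 - 268) + 1 = -6496 + 1 = -6495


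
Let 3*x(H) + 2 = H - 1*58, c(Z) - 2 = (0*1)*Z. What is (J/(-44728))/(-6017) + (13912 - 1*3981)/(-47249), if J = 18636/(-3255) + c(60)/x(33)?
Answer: -13049526998852131/62086097708199180 ≈ -0.21018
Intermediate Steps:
c(Z) = 2 (c(Z) = 2 + (0*1)*Z = 2 + 0*Z = 2 + 0 = 2)
x(H) = -20 + H/3 (x(H) = -2/3 + (H - 1*58)/3 = -2/3 + (H - 58)/3 = -2/3 + (-58 + H)/3 = -2/3 + (-58/3 + H/3) = -20 + H/3)
J = -58078/9765 (J = 18636/(-3255) + 2/(-20 + (1/3)*33) = 18636*(-1/3255) + 2/(-20 + 11) = -6212/1085 + 2/(-9) = -6212/1085 + 2*(-1/9) = -6212/1085 - 2/9 = -58078/9765 ≈ -5.9476)
(J/(-44728))/(-6017) + (13912 - 1*3981)/(-47249) = -58078/9765/(-44728)/(-6017) + (13912 - 1*3981)/(-47249) = -58078/9765*(-1/44728)*(-1/6017) + (13912 - 3981)*(-1/47249) = (29039/218384460)*(-1/6017) + 9931*(-1/47249) = -29039/1314019295820 - 9931/47249 = -13049526998852131/62086097708199180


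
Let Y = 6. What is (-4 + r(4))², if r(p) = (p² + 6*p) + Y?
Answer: 1764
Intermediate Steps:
r(p) = 6 + p² + 6*p (r(p) = (p² + 6*p) + 6 = 6 + p² + 6*p)
(-4 + r(4))² = (-4 + (6 + 4² + 6*4))² = (-4 + (6 + 16 + 24))² = (-4 + 46)² = 42² = 1764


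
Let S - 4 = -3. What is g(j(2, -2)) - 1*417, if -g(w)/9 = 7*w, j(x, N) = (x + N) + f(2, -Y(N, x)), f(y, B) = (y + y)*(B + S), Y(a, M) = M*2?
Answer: 339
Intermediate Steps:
S = 1 (S = 4 - 3 = 1)
Y(a, M) = 2*M
f(y, B) = 2*y*(1 + B) (f(y, B) = (y + y)*(B + 1) = (2*y)*(1 + B) = 2*y*(1 + B))
j(x, N) = 4 + N - 7*x (j(x, N) = (x + N) + 2*2*(1 - 2*x) = (N + x) + 2*2*(1 - 2*x) = (N + x) + (4 - 8*x) = 4 + N - 7*x)
g(w) = -63*w
g(j(2, -2)) - 1*417 = -63*(4 - 2 - 7*2) - 1*417 = -63*(4 - 2 - 14) - 417 = -63*(-12) - 417 = 756 - 417 = 339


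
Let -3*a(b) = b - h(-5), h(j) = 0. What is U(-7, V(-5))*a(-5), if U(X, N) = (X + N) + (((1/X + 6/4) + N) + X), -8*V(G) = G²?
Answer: -2645/84 ≈ -31.488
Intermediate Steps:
V(G) = -G²/8
a(b) = -b/3 (a(b) = -(b - 1*0)/3 = -(b + 0)/3 = -b/3)
U(X, N) = 3/2 + 1/X + 2*N + 2*X (U(X, N) = (N + X) + (((1/X + 6*(¼)) + N) + X) = (N + X) + (((1/X + 3/2) + N) + X) = (N + X) + (((3/2 + 1/X) + N) + X) = (N + X) + ((3/2 + N + 1/X) + X) = (N + X) + (3/2 + N + X + 1/X) = 3/2 + 1/X + 2*N + 2*X)
U(-7, V(-5))*a(-5) = (3/2 + 1/(-7) + 2*(-⅛*(-5)²) + 2*(-7))*(-⅓*(-5)) = (3/2 - ⅐ + 2*(-⅛*25) - 14)*(5/3) = (3/2 - ⅐ + 2*(-25/8) - 14)*(5/3) = (3/2 - ⅐ - 25/4 - 14)*(5/3) = -529/28*5/3 = -2645/84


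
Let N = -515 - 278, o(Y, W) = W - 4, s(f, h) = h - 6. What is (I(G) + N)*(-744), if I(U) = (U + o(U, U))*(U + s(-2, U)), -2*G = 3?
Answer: 543120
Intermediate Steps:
G = -3/2 (G = -½*3 = -3/2 ≈ -1.5000)
s(f, h) = -6 + h
o(Y, W) = -4 + W
I(U) = (-6 + 2*U)*(-4 + 2*U) (I(U) = (U + (-4 + U))*(U + (-6 + U)) = (-4 + 2*U)*(-6 + 2*U) = (-6 + 2*U)*(-4 + 2*U))
N = -793
(I(G) + N)*(-744) = ((24 - 20*(-3/2) + 4*(-3/2)²) - 793)*(-744) = ((24 + 30 + 4*(9/4)) - 793)*(-744) = ((24 + 30 + 9) - 793)*(-744) = (63 - 793)*(-744) = -730*(-744) = 543120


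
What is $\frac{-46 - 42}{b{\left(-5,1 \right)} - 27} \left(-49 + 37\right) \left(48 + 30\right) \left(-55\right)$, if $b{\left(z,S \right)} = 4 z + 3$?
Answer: $102960$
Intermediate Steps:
$b{\left(z,S \right)} = 3 + 4 z$
$\frac{-46 - 42}{b{\left(-5,1 \right)} - 27} \left(-49 + 37\right) \left(48 + 30\right) \left(-55\right) = \frac{-46 - 42}{\left(3 + 4 \left(-5\right)\right) - 27} \left(-49 + 37\right) \left(48 + 30\right) \left(-55\right) = - \frac{88}{\left(3 - 20\right) - 27} \left(\left(-12\right) 78\right) \left(-55\right) = - \frac{88}{-17 - 27} \left(-936\right) \left(-55\right) = - \frac{88}{-44} \left(-936\right) \left(-55\right) = \left(-88\right) \left(- \frac{1}{44}\right) \left(-936\right) \left(-55\right) = 2 \left(-936\right) \left(-55\right) = \left(-1872\right) \left(-55\right) = 102960$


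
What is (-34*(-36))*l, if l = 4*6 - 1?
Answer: 28152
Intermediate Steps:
l = 23 (l = 24 - 1 = 23)
(-34*(-36))*l = -34*(-36)*23 = 1224*23 = 28152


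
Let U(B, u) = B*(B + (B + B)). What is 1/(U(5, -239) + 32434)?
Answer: 1/32509 ≈ 3.0761e-5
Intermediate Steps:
U(B, u) = 3*B² (U(B, u) = B*(B + 2*B) = B*(3*B) = 3*B²)
1/(U(5, -239) + 32434) = 1/(3*5² + 32434) = 1/(3*25 + 32434) = 1/(75 + 32434) = 1/32509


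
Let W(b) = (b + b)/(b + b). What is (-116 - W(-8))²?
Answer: 13689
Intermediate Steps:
W(b) = 1 (W(b) = (2*b)/((2*b)) = (2*b)*(1/(2*b)) = 1)
(-116 - W(-8))² = (-116 - 1*1)² = (-116 - 1)² = (-117)² = 13689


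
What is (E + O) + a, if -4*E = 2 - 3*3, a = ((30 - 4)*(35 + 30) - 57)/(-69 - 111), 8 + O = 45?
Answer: 2671/90 ≈ 29.678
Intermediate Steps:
O = 37 (O = -8 + 45 = 37)
a = -1633/180 (a = (26*65 - 57)/(-180) = (1690 - 57)*(-1/180) = 1633*(-1/180) = -1633/180 ≈ -9.0722)
E = 7/4 (E = -(2 - 3*3)/4 = -(2 - 9)/4 = -¼*(-7) = 7/4 ≈ 1.7500)
(E + O) + a = (7/4 + 37) - 1633/180 = 155/4 - 1633/180 = 2671/90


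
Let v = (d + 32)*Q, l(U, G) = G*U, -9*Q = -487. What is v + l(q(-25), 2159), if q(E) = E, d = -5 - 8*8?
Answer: -503794/9 ≈ -55977.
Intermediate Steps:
Q = 487/9 (Q = -1/9*(-487) = 487/9 ≈ 54.111)
d = -69 (d = -5 - 64 = -69)
v = -18019/9 (v = (-69 + 32)*(487/9) = -37*487/9 = -18019/9 ≈ -2002.1)
v + l(q(-25), 2159) = -18019/9 + 2159*(-25) = -18019/9 - 53975 = -503794/9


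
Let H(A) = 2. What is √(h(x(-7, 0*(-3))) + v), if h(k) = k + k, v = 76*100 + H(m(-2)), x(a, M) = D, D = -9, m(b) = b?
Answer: 4*√474 ≈ 87.086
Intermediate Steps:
x(a, M) = -9
v = 7602 (v = 76*100 + 2 = 7600 + 2 = 7602)
h(k) = 2*k
√(h(x(-7, 0*(-3))) + v) = √(2*(-9) + 7602) = √(-18 + 7602) = √7584 = 4*√474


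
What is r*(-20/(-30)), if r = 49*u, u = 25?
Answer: 2450/3 ≈ 816.67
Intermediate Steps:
r = 1225 (r = 49*25 = 1225)
r*(-20/(-30)) = 1225*(-20/(-30)) = 1225*(-20*(-1/30)) = 1225*(⅔) = 2450/3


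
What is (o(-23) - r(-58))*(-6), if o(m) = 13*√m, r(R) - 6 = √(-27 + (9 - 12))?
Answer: 36 - 78*I*√23 + 6*I*√30 ≈ 36.0 - 341.21*I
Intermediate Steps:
r(R) = 6 + I*√30 (r(R) = 6 + √(-27 + (9 - 12)) = 6 + √(-27 - 3) = 6 + √(-30) = 6 + I*√30)
(o(-23) - r(-58))*(-6) = (13*√(-23) - (6 + I*√30))*(-6) = (13*(I*√23) + (-6 - I*√30))*(-6) = (13*I*√23 + (-6 - I*√30))*(-6) = (-6 - I*√30 + 13*I*√23)*(-6) = 36 - 78*I*√23 + 6*I*√30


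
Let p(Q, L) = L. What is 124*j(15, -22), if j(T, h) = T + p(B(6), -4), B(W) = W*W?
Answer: 1364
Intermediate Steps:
B(W) = W²
j(T, h) = -4 + T (j(T, h) = T - 4 = -4 + T)
124*j(15, -22) = 124*(-4 + 15) = 124*11 = 1364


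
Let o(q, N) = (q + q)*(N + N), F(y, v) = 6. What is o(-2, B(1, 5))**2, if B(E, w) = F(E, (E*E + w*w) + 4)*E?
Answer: 2304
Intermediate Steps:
B(E, w) = 6*E
o(q, N) = 4*N*q (o(q, N) = (2*q)*(2*N) = 4*N*q)
o(-2, B(1, 5))**2 = (4*(6*1)*(-2))**2 = (4*6*(-2))**2 = (-48)**2 = 2304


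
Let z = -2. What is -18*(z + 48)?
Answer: -828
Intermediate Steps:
-18*(z + 48) = -18*(-2 + 48) = -18*46 = -828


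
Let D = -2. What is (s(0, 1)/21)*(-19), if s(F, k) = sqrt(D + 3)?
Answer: -19/21 ≈ -0.90476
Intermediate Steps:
s(F, k) = 1 (s(F, k) = sqrt(-2 + 3) = sqrt(1) = 1)
(s(0, 1)/21)*(-19) = (1/21)*(-19) = -19/21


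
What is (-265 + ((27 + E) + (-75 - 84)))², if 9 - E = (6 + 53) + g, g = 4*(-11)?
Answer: 162409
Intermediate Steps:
g = -44
E = -6 (E = 9 - ((6 + 53) - 44) = 9 - (59 - 44) = 9 - 1*15 = 9 - 15 = -6)
(-265 + ((27 + E) + (-75 - 84)))² = (-265 + ((27 - 6) + (-75 - 84)))² = (-265 + (21 - 159))² = (-265 - 138)² = (-403)² = 162409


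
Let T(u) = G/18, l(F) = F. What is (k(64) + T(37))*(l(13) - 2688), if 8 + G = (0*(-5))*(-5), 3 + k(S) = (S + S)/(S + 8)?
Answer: 13375/3 ≈ 4458.3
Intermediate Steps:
k(S) = -3 + 2*S/(8 + S) (k(S) = -3 + (S + S)/(S + 8) = -3 + (2*S)/(8 + S) = -3 + 2*S/(8 + S))
G = -8 (G = -8 + (0*(-5))*(-5) = -8 + 0*(-5) = -8 + 0 = -8)
T(u) = -4/9 (T(u) = -8/18 = -8*1/18 = -4/9)
(k(64) + T(37))*(l(13) - 2688) = ((-24 - 1*64)/(8 + 64) - 4/9)*(13 - 2688) = ((-24 - 64)/72 - 4/9)*(-2675) = ((1/72)*(-88) - 4/9)*(-2675) = (-11/9 - 4/9)*(-2675) = -5/3*(-2675) = 13375/3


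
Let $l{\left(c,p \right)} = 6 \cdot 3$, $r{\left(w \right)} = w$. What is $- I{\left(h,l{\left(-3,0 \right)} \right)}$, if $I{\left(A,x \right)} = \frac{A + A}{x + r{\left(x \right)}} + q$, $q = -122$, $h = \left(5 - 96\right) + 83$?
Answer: $\frac{1102}{9} \approx 122.44$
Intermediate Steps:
$l{\left(c,p \right)} = 18$
$h = -8$ ($h = -91 + 83 = -8$)
$I{\left(A,x \right)} = -122 + \frac{A}{x}$ ($I{\left(A,x \right)} = \frac{A + A}{x + x} - 122 = \frac{2 A}{2 x} - 122 = 2 A \frac{1}{2 x} - 122 = \frac{A}{x} - 122 = -122 + \frac{A}{x}$)
$- I{\left(h,l{\left(-3,0 \right)} \right)} = - (-122 - \frac{8}{18}) = - (-122 - \frac{4}{9}) = \left(-1\right) \left(- \frac{1102}{9}\right) = \frac{1102}{9}$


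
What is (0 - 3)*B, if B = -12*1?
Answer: 36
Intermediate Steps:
B = -12
(0 - 3)*B = (0 - 3)*(-12) = -3*(-12) = 36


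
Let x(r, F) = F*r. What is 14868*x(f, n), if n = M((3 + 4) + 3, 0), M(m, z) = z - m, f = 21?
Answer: -3122280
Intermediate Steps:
n = -10 (n = 0 - ((3 + 4) + 3) = 0 - (7 + 3) = 0 - 1*10 = 0 - 10 = -10)
14868*x(f, n) = 14868*(-10*21) = 14868*(-210) = -3122280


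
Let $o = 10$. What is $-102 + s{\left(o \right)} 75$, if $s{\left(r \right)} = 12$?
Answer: $798$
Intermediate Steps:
$-102 + s{\left(o \right)} 75 = -102 + 12 \cdot 75 = -102 + 900 = 798$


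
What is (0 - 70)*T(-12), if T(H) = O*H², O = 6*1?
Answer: -60480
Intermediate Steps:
O = 6
T(H) = 6*H²
(0 - 70)*T(-12) = (0 - 70)*(6*(-12)²) = -420*144 = -70*864 = -60480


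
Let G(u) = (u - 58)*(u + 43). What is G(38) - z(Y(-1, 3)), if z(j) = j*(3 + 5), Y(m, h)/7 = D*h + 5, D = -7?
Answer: -724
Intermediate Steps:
Y(m, h) = 35 - 49*h (Y(m, h) = 7*(-7*h + 5) = 7*(5 - 7*h) = 35 - 49*h)
G(u) = (-58 + u)*(43 + u)
z(j) = 8*j (z(j) = j*8 = 8*j)
G(38) - z(Y(-1, 3)) = (-2494 + 38**2 - 15*38) - 8*(35 - 49*3) = (-2494 + 1444 - 570) - 8*(35 - 147) = -1620 - 8*(-112) = -1620 - 1*(-896) = -1620 + 896 = -724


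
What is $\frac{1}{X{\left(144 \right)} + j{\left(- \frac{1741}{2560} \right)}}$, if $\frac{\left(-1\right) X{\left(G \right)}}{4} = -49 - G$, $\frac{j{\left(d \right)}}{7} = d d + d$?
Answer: $\frac{6553600}{5049398047} \approx 0.0012979$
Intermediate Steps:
$j{\left(d \right)} = 7 d + 7 d^{2}$ ($j{\left(d \right)} = 7 \left(d d + d\right) = 7 \left(d^{2} + d\right) = 7 \left(d + d^{2}\right) = 7 d + 7 d^{2}$)
$X{\left(G \right)} = 196 + 4 G$ ($X{\left(G \right)} = - 4 \left(-49 - G\right) = 196 + 4 G$)
$\frac{1}{X{\left(144 \right)} + j{\left(- \frac{1741}{2560} \right)}} = \frac{1}{\left(196 + 4 \cdot 144\right) + 7 \left(- \frac{1741}{2560}\right) \left(1 - \frac{1741}{2560}\right)} = \frac{1}{\left(196 + 576\right) + 7 \left(\left(-1741\right) \frac{1}{2560}\right) \left(1 - \frac{1741}{2560}\right)} = \frac{1}{772 + 7 \left(- \frac{1741}{2560}\right) \left(1 - \frac{1741}{2560}\right)} = \frac{1}{772 + 7 \left(- \frac{1741}{2560}\right) \frac{819}{2560}} = \frac{1}{772 - \frac{9981153}{6553600}} = \frac{1}{\frac{5049398047}{6553600}} = \frac{6553600}{5049398047}$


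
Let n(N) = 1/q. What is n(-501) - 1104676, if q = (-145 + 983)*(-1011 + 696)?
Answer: -291601323721/263970 ≈ -1.1047e+6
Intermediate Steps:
q = -263970 (q = 838*(-315) = -263970)
n(N) = -1/263970 (n(N) = 1/(-263970) = -1/263970)
n(-501) - 1104676 = -1/263970 - 1104676 = -291601323721/263970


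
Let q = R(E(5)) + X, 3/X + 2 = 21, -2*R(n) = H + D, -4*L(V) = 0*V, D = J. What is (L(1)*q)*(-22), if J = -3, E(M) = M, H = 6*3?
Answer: 0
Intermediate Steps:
H = 18
D = -3
L(V) = 0 (L(V) = -0*V = -¼*0 = 0)
R(n) = -15/2 (R(n) = -(18 - 3)/2 = -½*15 = -15/2)
X = 3/19 (X = 3/(-2 + 21) = 3/19 ≈ 0.15789)
q = -279/38 (q = -15/2 + 3/19 = -279/38 ≈ -7.3421)
(L(1)*q)*(-22) = (0*(-279/38))*(-22) = 0*(-22) = 0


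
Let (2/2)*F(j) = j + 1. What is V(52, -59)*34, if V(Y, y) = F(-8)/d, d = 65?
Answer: -238/65 ≈ -3.6615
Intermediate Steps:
F(j) = 1 + j (F(j) = j + 1 = 1 + j)
V(Y, y) = -7/65 (V(Y, y) = (1 - 8)/65 = -7*1/65 = -7/65)
V(52, -59)*34 = -7/65*34 = -238/65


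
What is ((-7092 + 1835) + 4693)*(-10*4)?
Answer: 22560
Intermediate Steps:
((-7092 + 1835) + 4693)*(-10*4) = (-5257 + 4693)*(-40) = -564*(-40) = 22560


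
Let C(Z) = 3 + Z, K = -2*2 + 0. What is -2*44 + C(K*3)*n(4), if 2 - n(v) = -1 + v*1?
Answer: -79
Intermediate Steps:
K = -4 (K = -4 + 0 = -4)
n(v) = 3 - v (n(v) = 2 - (-1 + v*1) = 2 - (-1 + v) = 2 + (1 - v) = 3 - v)
-2*44 + C(K*3)*n(4) = -2*44 + (3 - 4*3)*(3 - 1*4) = -88 + (3 - 12)*(3 - 4) = -88 - 9*(-1) = -88 + 9 = -79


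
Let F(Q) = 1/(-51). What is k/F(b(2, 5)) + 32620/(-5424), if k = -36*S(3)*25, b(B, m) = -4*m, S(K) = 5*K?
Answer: 933597845/1356 ≈ 6.8849e+5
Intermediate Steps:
F(Q) = -1/51
k = -13500 (k = -180*3*25 = -36*15*25 = -540*25 = -13500)
k/F(b(2, 5)) + 32620/(-5424) = -13500/(-1/51) + 32620/(-5424) = -13500*(-51) + 32620*(-1/5424) = 688500 - 8155/1356 = 933597845/1356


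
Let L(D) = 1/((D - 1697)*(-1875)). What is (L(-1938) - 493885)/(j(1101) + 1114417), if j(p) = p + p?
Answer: -3366134953124/7610456371875 ≈ -0.44230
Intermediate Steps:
L(D) = -1/(1875*(-1697 + D)) (L(D) = -1/1875/(-1697 + D) = -1/(1875*(-1697 + D)))
j(p) = 2*p
(L(-1938) - 493885)/(j(1101) + 1114417) = (-1/(-3181875 + 1875*(-1938)) - 493885)/(2*1101 + 1114417) = (-1/(-3181875 - 3633750) - 493885)/(2202 + 1114417) = (-1/(-6815625) - 493885)/1116619 = (-1*(-1/6815625) - 493885)*(1/1116619) = (1/6815625 - 493885)*(1/1116619) = -3366134953124/6815625*1/1116619 = -3366134953124/7610456371875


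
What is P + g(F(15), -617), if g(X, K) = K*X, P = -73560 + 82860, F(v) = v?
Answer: 45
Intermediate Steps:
P = 9300
P + g(F(15), -617) = 9300 - 617*15 = 9300 - 9255 = 45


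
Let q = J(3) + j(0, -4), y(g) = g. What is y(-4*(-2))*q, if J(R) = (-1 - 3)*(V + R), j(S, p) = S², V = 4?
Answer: -224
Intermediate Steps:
J(R) = -16 - 4*R (J(R) = (-1 - 3)*(4 + R) = -4*(4 + R) = -16 - 4*R)
q = -28 (q = (-16 - 4*3) + 0² = (-16 - 12) + 0 = -28 + 0 = -28)
y(-4*(-2))*q = -4*(-2)*(-28) = 8*(-28) = -224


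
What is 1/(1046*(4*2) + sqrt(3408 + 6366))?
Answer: 4184/35006825 - 3*sqrt(1086)/70013650 ≈ 0.00011811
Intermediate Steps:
1/(1046*(4*2) + sqrt(3408 + 6366)) = 1/(1046*8 + sqrt(9774)) = 1/(8368 + 3*sqrt(1086))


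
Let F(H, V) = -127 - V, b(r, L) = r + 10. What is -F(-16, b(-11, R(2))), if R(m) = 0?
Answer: 126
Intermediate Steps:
b(r, L) = 10 + r
-F(-16, b(-11, R(2))) = -(-127 - (10 - 11)) = -(-127 - 1*(-1)) = -(-127 + 1) = -1*(-126) = 126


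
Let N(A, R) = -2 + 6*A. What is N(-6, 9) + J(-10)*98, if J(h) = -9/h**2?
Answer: -2341/50 ≈ -46.820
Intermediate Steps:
J(h) = -9/h**2
N(-6, 9) + J(-10)*98 = (-2 + 6*(-6)) - 9/(-10)**2*98 = (-2 - 36) - 9*1/100*98 = -38 - 9/100*98 = -38 - 441/50 = -2341/50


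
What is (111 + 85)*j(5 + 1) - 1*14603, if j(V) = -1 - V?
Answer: -15975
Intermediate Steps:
(111 + 85)*j(5 + 1) - 1*14603 = (111 + 85)*(-1 - (5 + 1)) - 1*14603 = 196*(-1 - 1*6) - 14603 = 196*(-1 - 6) - 14603 = 196*(-7) - 14603 = -1372 - 14603 = -15975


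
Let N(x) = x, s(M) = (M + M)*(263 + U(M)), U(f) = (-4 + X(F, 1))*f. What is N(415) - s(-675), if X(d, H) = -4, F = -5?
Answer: 7645465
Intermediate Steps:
U(f) = -8*f (U(f) = (-4 - 4)*f = -8*f)
s(M) = 2*M*(263 - 8*M) (s(M) = (M + M)*(263 - 8*M) = (2*M)*(263 - 8*M) = 2*M*(263 - 8*M))
N(415) - s(-675) = 415 - 2*(-675)*(263 - 8*(-675)) = 415 - 2*(-675)*(263 + 5400) = 415 - 2*(-675)*5663 = 415 - 1*(-7645050) = 415 + 7645050 = 7645465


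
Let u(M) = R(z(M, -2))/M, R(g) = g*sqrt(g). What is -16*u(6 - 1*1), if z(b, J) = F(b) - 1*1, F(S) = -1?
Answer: 32*I*sqrt(2)/5 ≈ 9.051*I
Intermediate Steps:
z(b, J) = -2 (z(b, J) = -1 - 1*1 = -1 - 1 = -2)
R(g) = g**(3/2)
u(M) = -2*I*sqrt(2)/M (u(M) = (-2)**(3/2)/M = (-2*I*sqrt(2))/M = -2*I*sqrt(2)/M)
-16*u(6 - 1*1) = -(-32)*I*sqrt(2)/(6 - 1*1) = -(-32)*I*sqrt(2)/(6 - 1) = -(-32)*I*sqrt(2)/5 = 32*I*sqrt(2)/5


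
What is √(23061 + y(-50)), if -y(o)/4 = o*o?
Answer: √13061 ≈ 114.28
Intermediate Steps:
y(o) = -4*o² (y(o) = -4*o*o = -4*o²)
√(23061 + y(-50)) = √(23061 - 4*(-50)²) = √(23061 - 4*2500) = √(23061 - 10000) = √13061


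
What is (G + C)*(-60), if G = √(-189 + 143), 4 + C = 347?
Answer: -20580 - 60*I*√46 ≈ -20580.0 - 406.94*I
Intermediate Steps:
C = 343 (C = -4 + 347 = 343)
G = I*√46 (G = √(-46) = I*√46 ≈ 6.7823*I)
(G + C)*(-60) = (I*√46 + 343)*(-60) = (343 + I*√46)*(-60) = -20580 - 60*I*√46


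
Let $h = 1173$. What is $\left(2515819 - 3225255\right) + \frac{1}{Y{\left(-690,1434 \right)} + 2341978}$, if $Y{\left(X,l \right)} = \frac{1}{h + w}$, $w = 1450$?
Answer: $- \frac{4358071232768997}{6143008295} \approx -7.0944 \cdot 10^{5}$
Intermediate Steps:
$Y{\left(X,l \right)} = \frac{1}{2623}$ ($Y{\left(X,l \right)} = \frac{1}{1173 + 1450} = \frac{1}{2623}$)
$\left(2515819 - 3225255\right) + \frac{1}{Y{\left(-690,1434 \right)} + 2341978} = \left(2515819 - 3225255\right) + \frac{1}{\frac{1}{2623} + 2341978} = -709436 + \frac{1}{\frac{6143008295}{2623}} = -709436 + \frac{2623}{6143008295} = - \frac{4358071232768997}{6143008295}$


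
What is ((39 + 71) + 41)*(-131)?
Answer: -19781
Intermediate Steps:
((39 + 71) + 41)*(-131) = (110 + 41)*(-131) = 151*(-131) = -19781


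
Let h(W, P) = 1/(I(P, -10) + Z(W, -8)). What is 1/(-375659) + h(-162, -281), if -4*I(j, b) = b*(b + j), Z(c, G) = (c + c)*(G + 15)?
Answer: -757309/2250573069 ≈ -0.00033650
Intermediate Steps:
Z(c, G) = 2*c*(15 + G) (Z(c, G) = (2*c)*(15 + G) = 2*c*(15 + G))
I(j, b) = -b*(b + j)/4
h(W, P) = 1/(-25 + 14*W + 5*P/2) (h(W, P) = 1/(-¼*(-10)*(-10 + P) + 2*W*(15 - 8)) = 1/((-25 + 5*P/2) + 2*W*7) = 1/((-25 + 5*P/2) + 14*W) = 1/(-25 + 14*W + 5*P/2))
1/(-375659) + h(-162, -281) = 1/(-375659) + 2/(-50 + 5*(-281) + 28*(-162)) = -1/375659 + 2/(-50 - 1405 - 4536) = -1/375659 + 2/(-5991) = -1/375659 + 2*(-1/5991) = -1/375659 - 2/5991 = -757309/2250573069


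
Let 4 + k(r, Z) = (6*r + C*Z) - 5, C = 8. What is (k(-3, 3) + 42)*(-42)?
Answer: -1638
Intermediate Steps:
k(r, Z) = -9 + 6*r + 8*Z (k(r, Z) = -4 + ((6*r + 8*Z) - 5) = -4 + (-5 + 6*r + 8*Z) = -9 + 6*r + 8*Z)
(k(-3, 3) + 42)*(-42) = ((-9 + 6*(-3) + 8*3) + 42)*(-42) = ((-9 - 18 + 24) + 42)*(-42) = (-3 + 42)*(-42) = 39*(-42) = -1638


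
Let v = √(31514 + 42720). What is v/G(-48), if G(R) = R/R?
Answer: √74234 ≈ 272.46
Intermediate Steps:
G(R) = 1
v = √74234 ≈ 272.46
v/G(-48) = √74234/1 = √74234*1 = √74234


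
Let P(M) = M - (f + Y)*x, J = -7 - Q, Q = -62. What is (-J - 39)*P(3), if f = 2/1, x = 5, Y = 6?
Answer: 3478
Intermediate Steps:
f = 2 (f = 2*1 = 2)
J = 55 (J = -7 - 1*(-62) = -7 + 62 = 55)
P(M) = -40 + M (P(M) = M - (2 + 6)*5 = M - 8*5 = M - 1*40 = M - 40 = -40 + M)
(-J - 39)*P(3) = (-1*55 - 39)*(-40 + 3) = (-55 - 39)*(-37) = -94*(-37) = 3478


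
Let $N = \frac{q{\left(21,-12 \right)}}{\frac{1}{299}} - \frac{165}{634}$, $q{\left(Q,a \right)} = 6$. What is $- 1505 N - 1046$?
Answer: $- \frac{1712195819}{634} \approx -2.7006 \cdot 10^{6}$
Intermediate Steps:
$N = \frac{1137231}{634}$ ($N = \frac{6}{\frac{1}{299}} - \frac{165}{634} = 6 \frac{1}{\frac{1}{299}} - \frac{165}{634} = 6 \cdot 299 - \frac{165}{634} = 1794 - \frac{165}{634} = \frac{1137231}{634} \approx 1793.7$)
$- 1505 N - 1046 = \left(-1505\right) \frac{1137231}{634} - 1046 = - \frac{1711532655}{634} - 1046 = - \frac{1712195819}{634}$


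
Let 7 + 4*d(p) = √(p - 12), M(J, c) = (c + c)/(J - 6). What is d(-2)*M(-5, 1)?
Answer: 7/22 - I*√14/22 ≈ 0.31818 - 0.17008*I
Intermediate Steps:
M(J, c) = 2*c/(-6 + J) (M(J, c) = (2*c)/(-6 + J) = 2*c/(-6 + J))
d(p) = -7/4 + √(-12 + p)/4 (d(p) = -7/4 + √(p - 12)/4 = -7/4 + √(-12 + p)/4)
d(-2)*M(-5, 1) = (-7/4 + √(-12 - 2)/4)*(2*1/(-6 - 5)) = (-7/4 + √(-14)/4)*(2*1/(-11)) = (-7/4 + (I*√14)/4)*(2*1*(-1/11)) = (-7/4 + I*√14/4)*(-2/11) = 7/22 - I*√14/22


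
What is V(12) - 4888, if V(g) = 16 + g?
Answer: -4860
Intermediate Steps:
V(12) - 4888 = (16 + 12) - 4888 = 28 - 4888 = -4860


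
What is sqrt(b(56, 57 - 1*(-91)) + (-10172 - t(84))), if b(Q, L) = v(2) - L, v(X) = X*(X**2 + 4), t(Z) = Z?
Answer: 14*I*sqrt(53) ≈ 101.92*I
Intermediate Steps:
v(X) = X*(4 + X**2)
b(Q, L) = 16 - L (b(Q, L) = 2*(4 + 2**2) - L = 2*(4 + 4) - L = 2*8 - L = 16 - L)
sqrt(b(56, 57 - 1*(-91)) + (-10172 - t(84))) = sqrt((16 - (57 - 1*(-91))) + (-10172 - 1*84)) = sqrt((16 - (57 + 91)) + (-10172 - 84)) = sqrt((16 - 1*148) - 10256) = sqrt((16 - 148) - 10256) = sqrt(-132 - 10256) = sqrt(-10388) = 14*I*sqrt(53)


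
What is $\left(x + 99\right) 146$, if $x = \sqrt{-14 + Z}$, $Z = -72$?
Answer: $14454 + 146 i \sqrt{86} \approx 14454.0 + 1353.9 i$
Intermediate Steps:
$x = i \sqrt{86}$ ($x = \sqrt{-14 - 72} = \sqrt{-86} = i \sqrt{86} \approx 9.2736 i$)
$\left(x + 99\right) 146 = \left(i \sqrt{86} + 99\right) 146 = \left(99 + i \sqrt{86}\right) 146 = 14454 + 146 i \sqrt{86}$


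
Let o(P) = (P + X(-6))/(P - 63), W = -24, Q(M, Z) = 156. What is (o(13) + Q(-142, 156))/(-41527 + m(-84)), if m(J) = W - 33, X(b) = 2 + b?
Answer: -7791/2079200 ≈ -0.0037471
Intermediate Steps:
o(P) = (-4 + P)/(-63 + P) (o(P) = (P + (2 - 6))/(P - 63) = (P - 4)/(-63 + P) = (-4 + P)/(-63 + P))
m(J) = -57 (m(J) = -24 - 33 = -57)
(o(13) + Q(-142, 156))/(-41527 + m(-84)) = ((-4 + 13)/(-63 + 13) + 156)/(-41527 - 57) = (9/(-50) + 156)/(-41584) = (-1/50*9 + 156)*(-1/41584) = (-9/50 + 156)*(-1/41584) = (7791/50)*(-1/41584) = -7791/2079200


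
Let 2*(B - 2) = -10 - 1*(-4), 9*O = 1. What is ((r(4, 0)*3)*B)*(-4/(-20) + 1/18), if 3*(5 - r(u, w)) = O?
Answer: -1541/405 ≈ -3.8049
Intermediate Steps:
O = ⅑ (O = (⅑)*1 = ⅑ ≈ 0.11111)
r(u, w) = 134/27 (r(u, w) = 5 - ⅓*⅑ = 5 - 1/27 = 134/27)
B = -1 (B = 2 + (-10 - 1*(-4))/2 = 2 + (-10 + 4)/2 = 2 + (½)*(-6) = 2 - 3 = -1)
((r(4, 0)*3)*B)*(-4/(-20) + 1/18) = (((134/27)*3)*(-1))*(-4/(-20) + 1/18) = ((134/9)*(-1))*(-4*(-1/20) + 1*(1/18)) = -134*(⅕ + 1/18)/9 = -134/9*23/90 = -1541/405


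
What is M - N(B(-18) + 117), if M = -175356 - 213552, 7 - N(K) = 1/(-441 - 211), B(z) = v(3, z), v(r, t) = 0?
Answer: -253572581/652 ≈ -3.8892e+5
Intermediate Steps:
B(z) = 0
N(K) = 4565/652 (N(K) = 7 - 1/(-441 - 211) = 7 - 1/(-652) = 7 - 1*(-1/652) = 7 + 1/652 = 4565/652)
M = -388908
M - N(B(-18) + 117) = -388908 - 1*4565/652 = -388908 - 4565/652 = -253572581/652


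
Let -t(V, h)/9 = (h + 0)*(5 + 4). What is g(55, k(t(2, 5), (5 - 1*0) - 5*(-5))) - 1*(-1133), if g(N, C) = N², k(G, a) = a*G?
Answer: 4158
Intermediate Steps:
t(V, h) = -81*h (t(V, h) = -9*(h + 0)*(5 + 4) = -9*h*9 = -81*h)
k(G, a) = G*a
g(55, k(t(2, 5), (5 - 1*0) - 5*(-5))) - 1*(-1133) = 55² - 1*(-1133) = 3025 + 1133 = 4158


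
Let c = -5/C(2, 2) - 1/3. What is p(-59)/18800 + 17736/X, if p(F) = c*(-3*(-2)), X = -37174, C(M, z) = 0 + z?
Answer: -167034379/349435600 ≈ -0.47801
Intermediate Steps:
C(M, z) = z
c = -17/6 (c = -5/2 - 1/3 = -5*½ - 1*⅓ = -5/2 - ⅓ = -17/6 ≈ -2.8333)
p(F) = -17 (p(F) = -(-17)*(-2)/2 = -17/6*6 = -17)
p(-59)/18800 + 17736/X = -17/18800 + 17736/(-37174) = -17*1/18800 + 17736*(-1/37174) = -17/18800 - 8868/18587 = -167034379/349435600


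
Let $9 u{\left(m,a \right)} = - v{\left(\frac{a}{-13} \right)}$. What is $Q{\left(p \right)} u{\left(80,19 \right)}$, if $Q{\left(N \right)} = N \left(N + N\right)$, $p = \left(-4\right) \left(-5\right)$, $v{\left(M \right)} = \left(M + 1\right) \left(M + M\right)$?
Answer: $- \frac{60800}{507} \approx -119.92$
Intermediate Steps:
$v{\left(M \right)} = 2 M \left(1 + M\right)$ ($v{\left(M \right)} = \left(1 + M\right) 2 M = 2 M \left(1 + M\right)$)
$p = 20$
$u{\left(m,a \right)} = \frac{2 a \left(1 - \frac{a}{13}\right)}{117}$ ($u{\left(m,a \right)} = \frac{\left(-1\right) 2 \frac{a}{-13} \left(1 + \frac{a}{-13}\right)}{9} = \frac{\left(-1\right) 2 a \left(- \frac{1}{13}\right) \left(1 + a \left(- \frac{1}{13}\right)\right)}{9} = \frac{\left(-1\right) 2 \left(- \frac{a}{13}\right) \left(1 - \frac{a}{13}\right)}{9} = \frac{\left(-1\right) \left(- \frac{2 a \left(1 - \frac{a}{13}\right)}{13}\right)}{9} = \frac{\frac{2}{13} a \left(1 - \frac{a}{13}\right)}{9} = \frac{2 a \left(1 - \frac{a}{13}\right)}{117}$)
$Q{\left(N \right)} = 2 N^{2}$ ($Q{\left(N \right)} = N 2 N = 2 N^{2}$)
$Q{\left(p \right)} u{\left(80,19 \right)} = 2 \cdot 20^{2} \cdot \frac{2}{1521} \cdot 19 \left(13 - 19\right) = 2 \cdot 400 \cdot \frac{2}{1521} \cdot 19 \left(13 - 19\right) = 800 \cdot \frac{2}{1521} \cdot 19 \left(-6\right) = 800 \left(- \frac{76}{507}\right) = - \frac{60800}{507}$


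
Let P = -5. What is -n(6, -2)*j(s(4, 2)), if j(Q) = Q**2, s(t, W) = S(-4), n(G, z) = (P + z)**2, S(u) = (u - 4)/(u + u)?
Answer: -49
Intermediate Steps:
S(u) = (-4 + u)/(2*u) (S(u) = (-4 + u)/((2*u)) = (-4 + u)*(1/(2*u)) = (-4 + u)/(2*u))
n(G, z) = (-5 + z)**2
s(t, W) = 1 (s(t, W) = (1/2)*(-4 - 4)/(-4) = (1/2)*(-1/4)*(-8) = 1)
-n(6, -2)*j(s(4, 2)) = -(-5 - 2)**2*1**2 = -(-7)**2 = -49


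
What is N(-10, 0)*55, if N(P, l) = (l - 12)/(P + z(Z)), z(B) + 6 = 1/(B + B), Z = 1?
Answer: 1320/31 ≈ 42.581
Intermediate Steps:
z(B) = -6 + 1/(2*B) (z(B) = -6 + 1/(B + B) = -6 + 1/(2*B))
N(P, l) = (-12 + l)/(-11/2 + P) (N(P, l) = (l - 12)/(P + (-6 + (½)/1)) = (-12 + l)/(P + (-6 + (½)*1)) = (-12 + l)/(P + (-6 + ½)) = (-12 + l)/(P - 11/2) = (-12 + l)/(-11/2 + P))
N(-10, 0)*55 = (2*(-12 + 0)/(-11 + 2*(-10)))*55 = (2*(-12)/(-11 - 20))*55 = (2*(-12)/(-31))*55 = (2*(-1/31)*(-12))*55 = (24/31)*55 = 1320/31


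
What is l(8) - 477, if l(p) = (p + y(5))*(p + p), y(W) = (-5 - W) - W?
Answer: -589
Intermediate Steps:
y(W) = -5 - 2*W
l(p) = 2*p*(-15 + p) (l(p) = (p + (-5 - 2*5))*(p + p) = (p + (-5 - 10))*(2*p) = (p - 15)*(2*p) = (-15 + p)*(2*p) = 2*p*(-15 + p))
l(8) - 477 = 2*8*(-15 + 8) - 477 = 2*8*(-7) - 477 = -112 - 477 = -589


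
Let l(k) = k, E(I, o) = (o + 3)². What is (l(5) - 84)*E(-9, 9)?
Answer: -11376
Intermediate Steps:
E(I, o) = (3 + o)²
(l(5) - 84)*E(-9, 9) = (5 - 84)*(3 + 9)² = -79*12² = -79*144 = -11376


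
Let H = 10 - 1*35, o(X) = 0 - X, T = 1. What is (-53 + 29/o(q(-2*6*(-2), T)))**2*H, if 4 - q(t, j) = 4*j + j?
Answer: -14400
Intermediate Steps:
q(t, j) = 4 - 5*j (q(t, j) = 4 - (4*j + j) = 4 - 5*j)
o(X) = -X
H = -25 (H = 10 - 35 = -25)
(-53 + 29/o(q(-2*6*(-2), T)))**2*H = (-53 + 29/((-(4 - 5*1))))**2*(-25) = (-53 + 29/((-(4 - 5))))**2*(-25) = (-53 + 29/((-1*(-1))))**2*(-25) = (-53 + 29/1)**2*(-25) = (-53 + 29*1)**2*(-25) = (-53 + 29)**2*(-25) = (-24)**2*(-25) = 576*(-25) = -14400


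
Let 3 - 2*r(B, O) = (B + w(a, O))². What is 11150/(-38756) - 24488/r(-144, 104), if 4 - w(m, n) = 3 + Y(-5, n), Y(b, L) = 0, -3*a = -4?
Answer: 417535239/198101294 ≈ 2.1077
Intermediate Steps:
a = 4/3 (a = -⅓*(-4) = 4/3 ≈ 1.3333)
w(m, n) = 1 (w(m, n) = 4 - (3 + 0) = 4 - 1*3 = 4 - 3 = 1)
r(B, O) = 3/2 - (1 + B)²/2 (r(B, O) = 3/2 - (B + 1)²/2 = 3/2 - (1 + B)²/2)
11150/(-38756) - 24488/r(-144, 104) = 11150/(-38756) - 24488/(3/2 - (1 - 144)²/2) = 11150*(-1/38756) - 24488/(3/2 - ½*(-143)²) = -5575/19378 - 24488/(3/2 - ½*20449) = -5575/19378 - 24488/(3/2 - 20449/2) = -5575/19378 - 24488/(-10223) = -5575/19378 - 24488*(-1/10223) = -5575/19378 + 24488/10223 = 417535239/198101294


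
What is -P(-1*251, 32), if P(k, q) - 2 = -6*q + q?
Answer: 158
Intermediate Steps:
P(k, q) = 2 - 5*q (P(k, q) = 2 + (-6*q + q) = 2 - 5*q)
-P(-1*251, 32) = -(2 - 5*32) = -(2 - 160) = -1*(-158) = 158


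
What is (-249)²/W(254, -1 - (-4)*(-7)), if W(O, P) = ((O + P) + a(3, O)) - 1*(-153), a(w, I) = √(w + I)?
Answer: 23436378/142627 - 62001*√257/142627 ≈ 157.35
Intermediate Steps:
a(w, I) = √(I + w)
W(O, P) = 153 + O + P + √(3 + O) (W(O, P) = ((O + P) + √(O + 3)) - 1*(-153) = ((O + P) + √(3 + O)) + 153 = (O + P + √(3 + O)) + 153 = 153 + O + P + √(3 + O))
(-249)²/W(254, -1 - (-4)*(-7)) = (-249)²/(153 + 254 + (-1 - (-4)*(-7)) + √(3 + 254)) = 62001/(153 + 254 + (-1 - 1*28) + √257) = 62001/(153 + 254 + (-1 - 28) + √257) = 62001/(153 + 254 - 29 + √257) = 62001/(378 + √257)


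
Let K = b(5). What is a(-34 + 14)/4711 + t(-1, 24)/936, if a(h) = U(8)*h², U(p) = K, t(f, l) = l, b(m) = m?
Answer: 82711/183729 ≈ 0.45018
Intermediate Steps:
K = 5
U(p) = 5
a(h) = 5*h²
a(-34 + 14)/4711 + t(-1, 24)/936 = (5*(-34 + 14)²)/4711 + 24/936 = (5*(-20)²)*(1/4711) + 24*(1/936) = (5*400)*(1/4711) + 1/39 = 2000*(1/4711) + 1/39 = 2000/4711 + 1/39 = 82711/183729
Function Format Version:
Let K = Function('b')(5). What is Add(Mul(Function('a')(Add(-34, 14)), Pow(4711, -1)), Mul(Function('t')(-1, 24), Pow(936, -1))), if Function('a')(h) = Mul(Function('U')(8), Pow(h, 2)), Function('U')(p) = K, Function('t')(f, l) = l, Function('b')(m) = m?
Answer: Rational(82711, 183729) ≈ 0.45018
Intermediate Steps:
K = 5
Function('U')(p) = 5
Function('a')(h) = Mul(5, Pow(h, 2))
Add(Mul(Function('a')(Add(-34, 14)), Pow(4711, -1)), Mul(Function('t')(-1, 24), Pow(936, -1))) = Add(Mul(Mul(5, Pow(Add(-34, 14), 2)), Pow(4711, -1)), Mul(24, Pow(936, -1))) = Add(Mul(Mul(5, Pow(-20, 2)), Rational(1, 4711)), Mul(24, Rational(1, 936))) = Add(Mul(Mul(5, 400), Rational(1, 4711)), Rational(1, 39)) = Add(Mul(2000, Rational(1, 4711)), Rational(1, 39)) = Add(Rational(2000, 4711), Rational(1, 39)) = Rational(82711, 183729)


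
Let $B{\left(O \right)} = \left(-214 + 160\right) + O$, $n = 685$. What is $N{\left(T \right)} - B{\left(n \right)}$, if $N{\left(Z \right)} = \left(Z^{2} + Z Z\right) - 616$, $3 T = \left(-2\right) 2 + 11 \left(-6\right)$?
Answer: $- \frac{1423}{9} \approx -158.11$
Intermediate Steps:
$B{\left(O \right)} = -54 + O$
$T = - \frac{70}{3}$ ($T = \frac{\left(-2\right) 2 + 11 \left(-6\right)}{3} = \frac{-4 - 66}{3} = \frac{1}{3} \left(-70\right) = - \frac{70}{3} \approx -23.333$)
$N{\left(Z \right)} = -616 + 2 Z^{2}$ ($N{\left(Z \right)} = \left(Z^{2} + Z^{2}\right) - 616 = 2 Z^{2} - 616 = -616 + 2 Z^{2}$)
$N{\left(T \right)} - B{\left(n \right)} = \left(-616 + 2 \left(- \frac{70}{3}\right)^{2}\right) - \left(-54 + 685\right) = \left(-616 + 2 \cdot \frac{4900}{9}\right) - 631 = \left(-616 + \frac{9800}{9}\right) - 631 = \frac{4256}{9} - 631 = - \frac{1423}{9}$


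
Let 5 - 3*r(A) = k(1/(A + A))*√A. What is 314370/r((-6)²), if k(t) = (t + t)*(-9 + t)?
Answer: 58203360/401 ≈ 1.4515e+5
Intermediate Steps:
k(t) = 2*t*(-9 + t) (k(t) = (2*t)*(-9 + t) = 2*t*(-9 + t))
r(A) = 5/3 - (-9 + 1/(2*A))/(3*√A) (r(A) = 5/3 - 2*(-9 + 1/(A + A))/(A + A)*√A/3 = 5/3 - 2*(-9 + 1/(2*A))/((2*A))*√A/3 = 5/3 - 2*(1/(2*A))*(-9 + 1/(2*A))*√A/3 = 5/3 - (-9 + 1/(2*A))/A*√A/3 = 5/3 - (-9 + 1/(2*A))/(3*√A))
314370/r((-6)²) = 314370/(((-1 + 10*((-6)²)^(3/2) + 18*(-6)²)/(6*((-6)²)^(3/2)))) = 314370/(((-1 + 10*36^(3/2) + 18*36)/(6*36^(3/2)))) = 314370/(((⅙)*(1/216)*(-1 + 10*216 + 648))) = 314370/(((⅙)*(1/216)*(-1 + 2160 + 648))) = 314370/(((⅙)*(1/216)*2807)) = 314370/(2807/1296) = 314370*(1296/2807) = 58203360/401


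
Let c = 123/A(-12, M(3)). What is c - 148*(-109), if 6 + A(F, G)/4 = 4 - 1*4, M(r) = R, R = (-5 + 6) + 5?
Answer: 129015/8 ≈ 16127.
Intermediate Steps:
R = 6 (R = 1 + 5 = 6)
M(r) = 6
A(F, G) = -24 (A(F, G) = -24 + 4*(4 - 1*4) = -24 + 4*(4 - 4) = -24 + 4*0 = -24 + 0 = -24)
c = -41/8 (c = 123/(-24) = 123*(-1/24) = -41/8 ≈ -5.1250)
c - 148*(-109) = -41/8 - 148*(-109) = -41/8 + 16132 = 129015/8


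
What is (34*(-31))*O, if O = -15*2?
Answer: 31620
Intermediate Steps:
O = -30 (O = -5*6 = -30)
(34*(-31))*O = (34*(-31))*(-30) = -1054*(-30) = 31620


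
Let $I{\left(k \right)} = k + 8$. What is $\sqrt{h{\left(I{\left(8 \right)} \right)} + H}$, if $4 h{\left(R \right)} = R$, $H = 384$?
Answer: $2 \sqrt{97} \approx 19.698$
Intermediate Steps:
$I{\left(k \right)} = 8 + k$
$h{\left(R \right)} = \frac{R}{4}$
$\sqrt{h{\left(I{\left(8 \right)} \right)} + H} = \sqrt{\frac{8 + 8}{4} + 384} = \sqrt{\frac{1}{4} \cdot 16 + 384} = \sqrt{4 + 384} = \sqrt{388} = 2 \sqrt{97}$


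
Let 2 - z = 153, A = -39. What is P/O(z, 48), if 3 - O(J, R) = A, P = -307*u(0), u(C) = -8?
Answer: 1228/21 ≈ 58.476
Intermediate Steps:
z = -151 (z = 2 - 1*153 = 2 - 153 = -151)
P = 2456 (P = -307*(-8) = 2456)
O(J, R) = 42 (O(J, R) = 3 - 1*(-39) = 3 + 39 = 42)
P/O(z, 48) = 2456/42 = 2456*(1/42) = 1228/21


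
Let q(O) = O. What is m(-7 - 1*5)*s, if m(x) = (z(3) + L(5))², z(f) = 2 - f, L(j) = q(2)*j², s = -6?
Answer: -14406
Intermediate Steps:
L(j) = 2*j²
m(x) = 2401 (m(x) = ((2 - 1*3) + 2*5²)² = ((2 - 3) + 2*25)² = (-1 + 50)² = 49² = 2401)
m(-7 - 1*5)*s = 2401*(-6) = -14406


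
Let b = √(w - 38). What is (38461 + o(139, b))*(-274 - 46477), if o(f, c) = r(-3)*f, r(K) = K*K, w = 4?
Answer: -1856575712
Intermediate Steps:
r(K) = K²
b = I*√34 (b = √(4 - 38) = √(-34) = I*√34 ≈ 5.8309*I)
o(f, c) = 9*f (o(f, c) = (-3)²*f = 9*f)
(38461 + o(139, b))*(-274 - 46477) = (38461 + 9*139)*(-274 - 46477) = (38461 + 1251)*(-46751) = 39712*(-46751) = -1856575712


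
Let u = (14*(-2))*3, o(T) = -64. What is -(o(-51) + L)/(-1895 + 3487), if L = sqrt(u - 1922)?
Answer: 8/199 - I*sqrt(2006)/1592 ≈ 0.040201 - 0.028133*I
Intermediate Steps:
u = -84 (u = -28*3 = -84)
L = I*sqrt(2006) (L = sqrt(-84 - 1922) = sqrt(-2006) = I*sqrt(2006) ≈ 44.788*I)
-(o(-51) + L)/(-1895 + 3487) = -(-64 + I*sqrt(2006))/(-1895 + 3487) = -(-64 + I*sqrt(2006))/1592 = -(-8/199 + I*sqrt(2006)/1592) = 8/199 - I*sqrt(2006)/1592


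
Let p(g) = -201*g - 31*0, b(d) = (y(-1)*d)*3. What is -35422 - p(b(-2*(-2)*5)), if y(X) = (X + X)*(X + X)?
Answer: 12818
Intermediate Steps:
y(X) = 4*X² (y(X) = (2*X)*(2*X) = 4*X²)
b(d) = 12*d (b(d) = ((4*(-1)²)*d)*3 = ((4*1)*d)*3 = (4*d)*3 = 12*d)
p(g) = -201*g (p(g) = -201*g + 0 = -201*g)
-35422 - p(b(-2*(-2)*5)) = -35422 - (-201)*12*(-2*(-2)*5) = -35422 - (-201)*12*(4*5) = -35422 - (-201)*12*20 = -35422 - (-201)*240 = -35422 - 1*(-48240) = -35422 + 48240 = 12818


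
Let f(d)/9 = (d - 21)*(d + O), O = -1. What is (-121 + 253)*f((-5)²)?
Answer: 114048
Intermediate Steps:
f(d) = 9*(-1 + d)*(-21 + d) (f(d) = 9*((d - 21)*(d - 1)) = 9*((-21 + d)*(-1 + d)) = 9*((-1 + d)*(-21 + d)) = 9*(-1 + d)*(-21 + d))
(-121 + 253)*f((-5)²) = (-121 + 253)*(189 - 198*(-5)² + 9*((-5)²)²) = 132*(189 - 198*25 + 9*25²) = 132*(189 - 4950 + 9*625) = 132*(189 - 4950 + 5625) = 132*864 = 114048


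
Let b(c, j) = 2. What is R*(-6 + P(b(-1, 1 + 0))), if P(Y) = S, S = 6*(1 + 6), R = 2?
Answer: 72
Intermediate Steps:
S = 42 (S = 6*7 = 42)
P(Y) = 42
R*(-6 + P(b(-1, 1 + 0))) = 2*(-6 + 42) = 2*36 = 72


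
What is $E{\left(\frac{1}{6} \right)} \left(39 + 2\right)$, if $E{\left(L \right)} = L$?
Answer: $\frac{41}{6} \approx 6.8333$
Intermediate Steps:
$E{\left(\frac{1}{6} \right)} \left(39 + 2\right) = \frac{39 + 2}{6} = \frac{1}{6} \cdot 41 = \frac{41}{6}$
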